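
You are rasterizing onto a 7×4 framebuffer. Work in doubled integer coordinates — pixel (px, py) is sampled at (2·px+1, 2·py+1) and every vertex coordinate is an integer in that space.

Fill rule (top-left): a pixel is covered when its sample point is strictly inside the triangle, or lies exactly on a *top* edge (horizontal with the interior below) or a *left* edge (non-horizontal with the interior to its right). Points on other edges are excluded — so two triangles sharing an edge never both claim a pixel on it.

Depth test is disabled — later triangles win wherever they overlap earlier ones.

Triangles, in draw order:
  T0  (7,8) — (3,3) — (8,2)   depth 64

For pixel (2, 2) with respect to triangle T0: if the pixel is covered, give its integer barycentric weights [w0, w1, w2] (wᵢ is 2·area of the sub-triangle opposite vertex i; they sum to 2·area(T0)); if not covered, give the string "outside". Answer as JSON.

T0:
  2·area = 29
  edge (7, 8)→(3, 3): d=(-4,-5) top-left  bias=+0
  edge (3, 3)→(8, 2): d=(5,-1) top-left  bias=+0
  edge (8, 2)→(7, 8): d=(-1,6) right/bottom  bias=-1
    (6,0)@(13, 1): e=[58,0,-29] → ·  [on edge]
    (1,1)@(3, 3): e=[0,0,29] → █  [on edge]
    (2,1)@(5, 3): e=[10,2,17] → █
    (3,1)@(7, 3): e=[20,4,5] → █
    (4,1)@(9, 3): e=[30,6,-7] → ·
    (1,2)@(3, 5): e=[-8,10,27] → ·
    (2,2)@(5, 5): e=[2,12,15] → █
    (4,2)@(9, 5): e=[22,16,-9] → ·
    (2,3)@(5, 7): e=[-6,22,13] → ·
    (3,3)@(7, 7): e=[4,24,1] → █
    (4,3)@(9, 7): e=[14,26,-11] → ·
  covered (6 px):
    · · · · · · ·
    · █ █ █ · · ·
    · · █ █ · · ·
    · · · █ · · ·

Result: [12,15,2]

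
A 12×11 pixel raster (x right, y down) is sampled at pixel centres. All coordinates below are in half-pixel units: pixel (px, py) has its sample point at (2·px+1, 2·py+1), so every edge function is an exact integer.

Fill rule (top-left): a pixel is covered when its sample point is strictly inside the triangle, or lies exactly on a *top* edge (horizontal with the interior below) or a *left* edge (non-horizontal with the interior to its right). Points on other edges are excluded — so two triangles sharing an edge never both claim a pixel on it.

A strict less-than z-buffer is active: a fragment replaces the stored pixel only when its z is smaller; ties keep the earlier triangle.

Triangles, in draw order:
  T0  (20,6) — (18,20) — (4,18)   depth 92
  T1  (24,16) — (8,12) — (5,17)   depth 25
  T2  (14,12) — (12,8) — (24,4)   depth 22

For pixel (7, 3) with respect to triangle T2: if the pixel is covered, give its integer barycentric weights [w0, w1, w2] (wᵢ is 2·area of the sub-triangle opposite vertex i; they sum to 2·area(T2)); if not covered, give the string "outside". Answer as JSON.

T0:
  2·area = 200
  edge (20, 6)→(18, 20): d=(-2,14) right/bottom  bias=-1
  edge (18, 20)→(4, 18): d=(-14,-2) top-left  bias=+0
  edge (4, 18)→(20, 6): d=(16,-12) top-left  bias=+0
    (9,3)@(19, 7): e=[12,184,4] → #
    (10,3)@(21, 7): e=[-16,188,28] → ·
    (8,4)@(17, 9): e=[36,152,12] → #
    (10,4)@(21, 9): e=[-20,160,60] → ·
    (7,5)@(15, 11): e=[60,120,20] → #
    (10,5)@(21, 11): e=[-24,132,92] → ·
    (5,6)@(11, 13): e=[112,84,4] → #
    (6,6)@(13, 13): e=[84,88,28] → #
    (9,6)@(19, 13): e=[0,100,100] → ·  [on edge]
    (4,7)@(9, 15): e=[136,52,12] → #
    (9,7)@(19, 15): e=[-4,72,132] → ·
    (3,8)@(7, 17): e=[160,20,20] → #
    (5,9)@(11, 19): e=[100,0,100] → #  [on edge]
  covered (25 px):
    · · · · · · · · · · · ·
    · · · · · · · · · · · ·
    · · · · · · · · · · · ·
    · · · · · · · · · # · ·
    · · · · · · · · # # · ·
    · · · · · · · # # # · ·
    · · · · · # # # # · · ·
    · · · · # # # # # · · ·
    · · · # # # # # # · · ·
    · · · · · # # # # · · ·
    · · · · · · · · · · · ·
T1:
  2·area = 92  (B↔C swapped to make it positive)
  edge (24, 16)→(5, 17): d=(-19,1) right/bottom  bias=-1
  edge (5, 17)→(8, 12): d=(3,-5) top-left  bias=+0
  edge (8, 12)→(24, 16): d=(16,4) right/bottom  bias=-1
    (5,3)@(11, 7): e=[184,0,-92] → ·  [on edge]
    (4,6)@(9, 13): e=[72,8,12] → #
    (5,6)@(11, 13): e=[70,18,4] → #
    (6,6)@(13, 13): e=[68,28,-4] → ·
    (3,7)@(7, 15): e=[36,4,52] → #
    (6,7)@(13, 15): e=[30,34,28] → #
    (7,7)@(15, 15): e=[28,44,20] → #
    (8,7)@(17, 15): e=[26,54,12] → #
    (9,7)@(19, 15): e=[24,64,4] → #
    (10,7)@(21, 15): e=[22,74,-4] → ·
    (2,8)@(5, 17): e=[0,0,92] → ·  [on edge]
    (3,8)@(7, 17): e=[-2,10,84] → ·
  covered (9 px):
    · · · · · · · · · · · ·
    · · · · · · · · · · · ·
    · · · · · · · · · · · ·
    · · · · · · · · · · · ·
    · · · · · · · · · · · ·
    · · · · · · · · · · · ·
    · · · · # # · · · · · ·
    · · · # # # # # # # · ·
    · · · · · · · · · · · ·
    · · · · · · · · · · · ·
    · · · · · · · · · · · ·
T2:
  2·area = 56
  edge (14, 12)→(12, 8): d=(-2,-4) top-left  bias=+0
  edge (12, 8)→(24, 4): d=(12,-4) top-left  bias=+0
  edge (24, 4)→(14, 12): d=(-10,8) right/bottom  bias=-1
    (10,2)@(21, 5): e=[42,0,14] → #  [on edge]
    (11,2)@(23, 5): e=[50,8,-2] → ·
    (7,3)@(15, 7): e=[14,0,42] → #  [on edge]
    (8,3)@(17, 7): e=[22,8,26] → #
    (9,3)@(19, 7): e=[30,16,10] → #
    (10,3)@(21, 7): e=[38,24,-6] → ·
    (4,4)@(9, 9): e=[-14,0,70] → ·  [on edge]
    (6,4)@(13, 9): e=[2,16,38] → #
    (9,4)@(19, 9): e=[26,40,-10] → ·
    (1,5)@(3, 11): e=[-42,0,98] → ·  [on edge]
    (6,5)@(13, 11): e=[-2,40,18] → ·
    (7,5)@(15, 11): e=[6,48,2] → #
  covered (8 px):
    · · · · · · · · · · · ·
    · · · · · · · · · · · ·
    · · · · · · · · · · # ·
    · · · · · · · # # # · ·
    · · · · · · # # # · · ·
    · · · · · · · # · · · ·
    · · · · · · · · · · · ·
    · · · · · · · · · · · ·
    · · · · · · · · · · · ·
    · · · · · · · · · · · ·
    · · · · · · · · · · · ·

Final: [0,42,14]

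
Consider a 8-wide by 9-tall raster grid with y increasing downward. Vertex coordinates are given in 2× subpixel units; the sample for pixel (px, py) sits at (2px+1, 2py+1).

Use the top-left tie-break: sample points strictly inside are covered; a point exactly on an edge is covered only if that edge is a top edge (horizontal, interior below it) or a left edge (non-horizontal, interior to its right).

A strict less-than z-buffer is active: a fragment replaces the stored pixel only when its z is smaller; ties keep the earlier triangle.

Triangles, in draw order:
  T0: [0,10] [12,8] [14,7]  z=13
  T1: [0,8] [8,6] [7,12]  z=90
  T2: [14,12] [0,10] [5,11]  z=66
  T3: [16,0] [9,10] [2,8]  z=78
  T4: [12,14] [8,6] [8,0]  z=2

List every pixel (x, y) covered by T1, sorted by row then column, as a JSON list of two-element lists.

T0:
  2·area = 8  (B↔C swapped to make it positive)
  edge (0, 10)→(14, 7): d=(14,-3) top-left  bias=+0
  edge (14, 7)→(12, 8): d=(-2,1) right/bottom  bias=-1
  edge (12, 8)→(0, 10): d=(-12,2) right/bottom  bias=-1
    (2,4)@(5, 9): e=[1,5,2] → X
    (3,4)@(7, 9): e=[7,3,-2] → .
    (2,5)@(5, 11): e=[29,1,-22] → .
  covered (1 px):
    . . . . . . . .
    . . . . . . . .
    . . . . . . . .
    . . . . . . . .
    . . X . . . . .
    . . . . . . . .
    . . . . . . . .
    . . . . . . . .
    . . . . . . . .
T1:
  2·area = 46
  edge (0, 8)→(8, 6): d=(8,-2) top-left  bias=+0
  edge (8, 6)→(7, 12): d=(-1,6) right/bottom  bias=-1
  edge (7, 12)→(0, 8): d=(-7,-4) top-left  bias=+0
    (2,3)@(5, 7): e=[2,17,27] → X
    (3,3)@(7, 7): e=[6,5,35] → X
    (4,3)@(9, 7): e=[10,-7,43] → .
    (1,4)@(3, 9): e=[14,27,5] → X
    (4,4)@(9, 9): e=[26,-9,29] → .
    (1,5)@(3, 11): e=[30,25,-9] → .
    (2,5)@(5, 11): e=[34,13,-1] → .
    (3,5)@(7, 11): e=[38,1,7] → X
    (4,5)@(9, 11): e=[42,-11,15] → .
    (3,6)@(7, 13): e=[54,-1,-7] → .
  covered (6 px):
    . . . . . . . .
    . . . . . . . .
    . . . . . . . .
    . . X X . . . .
    . X X X . . . .
    . . . X . . . .
    . . . . . . . .
    . . . . . . . .
    . . . . . . . .
T2:
  2·area = 4  (B↔C swapped to make it positive)
  edge (14, 12)→(5, 11): d=(-9,-1) top-left  bias=+0
  edge (5, 11)→(0, 10): d=(-5,-1) top-left  bias=+0
  edge (0, 10)→(14, 12): d=(14,2) right/bottom  bias=-1
    (2,5)@(5, 11): e=[0,0,4] → X  [on edge]
    (3,5)@(7, 11): e=[2,2,0] → .  [on edge]
    (2,6)@(5, 13): e=[-18,-10,32] → .
    (7,6)@(15, 13): e=[-8,0,12] → .  [on edge]
  covered (1 px):
    . . . . . . . .
    . . . . . . . .
    . . . . . . . .
    . . . . . . . .
    . . . . . . . .
    . . X . . . . .
    . . . . . . . .
    . . . . . . . .
    . . . . . . . .
T3:
  2·area = 84
  edge (16, 0)→(9, 10): d=(-7,10) right/bottom  bias=-1
  edge (9, 10)→(2, 8): d=(-7,-2) top-left  bias=+0
  edge (2, 8)→(16, 0): d=(14,-8) top-left  bias=+0
    (7,0)@(15, 1): e=[3,75,6] → X
    (5,1)@(11, 3): e=[29,53,2] → X
    (6,1)@(13, 3): e=[9,57,18] → X
    (7,1)@(15, 3): e=[-11,61,34] → .
    (4,2)@(9, 5): e=[35,35,14] → X
    (6,2)@(13, 5): e=[-5,43,46] → .
    (2,3)@(5, 7): e=[61,13,10] → X
    (3,3)@(7, 7): e=[41,17,26] → X
    (6,3)@(13, 7): e=[-19,29,74] → .
    (2,4)@(5, 9): e=[47,-1,38] → .
    (3,4)@(7, 9): e=[27,3,54] → X
    (5,4)@(11, 9): e=[-13,11,86] → .
  covered (11 px):
    . . . . . . . X
    . . . . . X X .
    . . . . X X . .
    . . X X X X . .
    . . . X X . . .
    . . . . . . . .
    . . . . . . . .
    . . . . . . . .
    . . . . . . . .
T4:
  2·area = 24
  edge (12, 14)→(8, 6): d=(-4,-8) top-left  bias=+0
  edge (8, 6)→(8, 0): d=(0,-6) top-left  bias=+0
  edge (8, 0)→(12, 14): d=(4,14) right/bottom  bias=-1
    (4,2)@(9, 5): e=[12,6,6] → X
    (5,2)@(11, 5): e=[28,18,-22] → .
    (4,3)@(9, 7): e=[4,6,14] → X
    (5,3)@(11, 7): e=[20,18,-14] → .
    (4,4)@(9, 9): e=[-4,6,22] → .
    (5,5)@(11, 11): e=[4,18,2] → X
    (6,5)@(13, 11): e=[20,30,-26] → .
    (5,6)@(11, 13): e=[-4,18,10] → .
  covered (3 px):
    . . . . . . . .
    . . . . . . . .
    . . . . X . . .
    . . . . X . . .
    . . . . . . . .
    . . . . . X . .
    . . . . . . . .
    . . . . . . . .
    . . . . . . . .

Answer: [[2,3],[3,3],[1,4],[2,4],[3,4],[3,5]]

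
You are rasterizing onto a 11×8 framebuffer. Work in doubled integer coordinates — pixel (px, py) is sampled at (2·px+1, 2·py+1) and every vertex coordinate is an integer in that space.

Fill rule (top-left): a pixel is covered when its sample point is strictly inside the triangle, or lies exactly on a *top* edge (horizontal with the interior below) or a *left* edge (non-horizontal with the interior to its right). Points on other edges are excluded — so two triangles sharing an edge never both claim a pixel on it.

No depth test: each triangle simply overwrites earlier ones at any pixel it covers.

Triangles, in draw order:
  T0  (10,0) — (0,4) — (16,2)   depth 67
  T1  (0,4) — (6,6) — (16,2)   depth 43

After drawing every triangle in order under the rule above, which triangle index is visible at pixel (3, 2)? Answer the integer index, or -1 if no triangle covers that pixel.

T0:
  2·area = 44  (B↔C swapped to make it positive)
  edge (10, 0)→(16, 2): d=(6,2) right/bottom  bias=-1
  edge (16, 2)→(0, 4): d=(-16,2) right/bottom  bias=-1
  edge (0, 4)→(10, 0): d=(10,-4) top-left  bias=+0
    (4,0)@(9, 1): e=[8,30,6] → #
    (5,0)@(11, 1): e=[4,26,14] → #
    (6,0)@(13, 1): e=[0,22,22] → ·  [on edge]
    (1,1)@(3, 3): e=[32,10,2] → #
    (2,1)@(5, 3): e=[28,6,10] → #
    (3,1)@(7, 3): e=[24,2,18] → #
    (4,1)@(9, 3): e=[20,-2,26] → ·
    (5,1)@(11, 3): e=[16,-6,34] → ·
    (9,1)@(19, 3): e=[0,-22,66] → ·  [on edge]
    (1,2)@(3, 5): e=[44,-22,22] → ·
    (2,2)@(5, 5): e=[40,-26,30] → ·
    (3,2)@(7, 5): e=[36,-30,38] → ·
  covered (5 px):
    · · · · # # · · · · ·
    · # # # · · · · · · ·
    · · · · · · · · · · ·
    · · · · · · · · · · ·
    · · · · · · · · · · ·
    · · · · · · · · · · ·
    · · · · · · · · · · ·
    · · · · · · · · · · ·
T1:
  2·area = 44  (B↔C swapped to make it positive)
  edge (0, 4)→(16, 2): d=(16,-2) top-left  bias=+0
  edge (16, 2)→(6, 6): d=(-10,4) right/bottom  bias=-1
  edge (6, 6)→(0, 4): d=(-6,-2) top-left  bias=+0
    (4,1)@(9, 3): e=[2,18,24] → #
    (5,1)@(11, 3): e=[6,10,28] → #
    (6,1)@(13, 3): e=[10,2,32] → #
    (7,1)@(15, 3): e=[14,-6,36] → ·
    (1,2)@(3, 5): e=[22,22,0] → #  [on edge]
    (2,2)@(5, 5): e=[26,14,4] → #
    (3,2)@(7, 5): e=[30,6,8] → #
    (4,2)@(9, 5): e=[34,-2,12] → ·
    (5,2)@(11, 5): e=[38,-10,16] → ·
    (6,2)@(13, 5): e=[42,-18,20] → ·
    (1,3)@(3, 7): e=[54,2,-12] → ·
    (2,3)@(5, 7): e=[58,-6,-8] → ·
    (4,3)@(9, 7): e=[66,-22,0] → ·  [on edge]
    (7,4)@(15, 9): e=[110,-66,0] → ·  [on edge]
    (10,5)@(21, 11): e=[154,-110,0] → ·  [on edge]
  covered (6 px):
    · · · · · · · · · · ·
    · · · · # # # · · · ·
    · # # # · · · · · · ·
    · · · · · · · · · · ·
    · · · · · · · · · · ·
    · · · · · · · · · · ·
    · · · · · · · · · · ·
    · · · · · · · · · · ·

Z-buffer (winner per pixel, '.' = empty):
  . . . . 0 0 . . . . .
  . 0 0 0 1 1 1 . . . .
  . 1 1 1 . . . . . . .
  . . . . . . . . . . .
  . . . . . . . . . . .
  . . . . . . . . . . .
  . . . . . . . . . . .
  . . . . . . . . . . .

Final: 1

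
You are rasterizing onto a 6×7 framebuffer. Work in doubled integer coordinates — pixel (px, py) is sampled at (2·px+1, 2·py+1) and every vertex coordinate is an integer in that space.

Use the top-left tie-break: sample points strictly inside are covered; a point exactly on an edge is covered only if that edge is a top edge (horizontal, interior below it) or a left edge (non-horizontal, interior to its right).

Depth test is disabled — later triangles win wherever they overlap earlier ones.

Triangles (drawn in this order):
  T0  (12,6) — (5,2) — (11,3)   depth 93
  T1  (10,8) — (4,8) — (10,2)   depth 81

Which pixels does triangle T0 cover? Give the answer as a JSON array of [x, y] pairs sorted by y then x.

T0:
  2·area = 17
  edge (12, 6)→(5, 2): d=(-7,-4) top-left  bias=+0
  edge (5, 2)→(11, 3): d=(6,1) right/bottom  bias=-1
  edge (11, 3)→(12, 6): d=(1,3) right/bottom  bias=-1
    (3,1)@(7, 3): e=[1,4,12] → █
    (4,1)@(9, 3): e=[9,2,6] → █
    (5,1)@(11, 3): e=[17,0,0] → ·  [on edge]
    (3,2)@(7, 5): e=[-13,16,14] → ·
    (4,2)@(9, 5): e=[-5,14,8] → ·
    (5,2)@(11, 5): e=[3,12,2] → █
    (5,3)@(11, 7): e=[-11,24,4] → ·
  covered (3 px):
    · · · · · ·
    · · · █ █ ·
    · · · · · █
    · · · · · ·
    · · · · · ·
    · · · · · ·
    · · · · · ·
T1:
  2·area = 36
  edge (10, 8)→(4, 8): d=(-6,0) right/bottom  bias=-1
  edge (4, 8)→(10, 2): d=(6,-6) top-left  bias=+0
  edge (10, 2)→(10, 8): d=(0,6) right/bottom  bias=-1
    (5,0)@(11, 1): e=[42,0,-6] → ·  [on edge]
    (4,1)@(9, 3): e=[30,0,6] → █  [on edge]
    (5,1)@(11, 3): e=[30,12,-6] → ·
    (3,2)@(7, 5): e=[18,0,18] → █  [on edge]
    (5,2)@(11, 5): e=[18,24,-6] → ·
    (2,3)@(5, 7): e=[6,0,30] → █  [on edge]
    (5,3)@(11, 7): e=[6,36,-6] → ·
    (1,4)@(3, 9): e=[-6,0,42] → ·  [on edge]
    (2,4)@(5, 9): e=[-6,12,30] → ·
    (3,4)@(7, 9): e=[-6,24,18] → ·
    (4,4)@(9, 9): e=[-6,36,6] → ·
    (0,5)@(1, 11): e=[-18,0,54] → ·  [on edge]
  covered (6 px):
    · · · · · ·
    · · · · █ ·
    · · · █ █ ·
    · · █ █ █ ·
    · · · · · ·
    · · · · · ·
    · · · · · ·

Result: [[3,1],[4,1],[5,2]]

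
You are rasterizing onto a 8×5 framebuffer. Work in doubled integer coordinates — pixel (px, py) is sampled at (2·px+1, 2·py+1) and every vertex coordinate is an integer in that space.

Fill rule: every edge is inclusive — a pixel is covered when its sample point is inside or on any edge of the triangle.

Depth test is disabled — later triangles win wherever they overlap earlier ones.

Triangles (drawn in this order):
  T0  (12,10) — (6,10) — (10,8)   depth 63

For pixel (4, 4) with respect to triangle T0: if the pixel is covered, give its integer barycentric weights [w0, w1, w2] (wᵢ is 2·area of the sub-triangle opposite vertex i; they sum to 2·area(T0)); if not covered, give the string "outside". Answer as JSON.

T0:
  2·area = 12
  edge (12, 10)→(6, 10): d=(-6,0) inclusive
  edge (6, 10)→(10, 8): d=(4,-2) inclusive
  edge (10, 8)→(12, 10): d=(2,2) inclusive
    (1,0)@(3, 1): e=[54,-42,0] → ·  [on edge]
    (2,1)@(5, 3): e=[42,-30,0] → ·  [on edge]
    (3,2)@(7, 5): e=[30,-18,0] → ·  [on edge]
    (4,3)@(9, 7): e=[18,-6,0] → ·  [on edge]
    (4,4)@(9, 9): e=[6,2,4] → █
    (5,4)@(11, 9): e=[6,6,0] → █  [on edge]
    (6,4)@(13, 9): e=[6,10,-4] → ·
  covered (2 px):
    · · · · · · · ·
    · · · · · · · ·
    · · · · · · · ·
    · · · · · · · ·
    · · · · █ █ · ·

Result: [2,4,6]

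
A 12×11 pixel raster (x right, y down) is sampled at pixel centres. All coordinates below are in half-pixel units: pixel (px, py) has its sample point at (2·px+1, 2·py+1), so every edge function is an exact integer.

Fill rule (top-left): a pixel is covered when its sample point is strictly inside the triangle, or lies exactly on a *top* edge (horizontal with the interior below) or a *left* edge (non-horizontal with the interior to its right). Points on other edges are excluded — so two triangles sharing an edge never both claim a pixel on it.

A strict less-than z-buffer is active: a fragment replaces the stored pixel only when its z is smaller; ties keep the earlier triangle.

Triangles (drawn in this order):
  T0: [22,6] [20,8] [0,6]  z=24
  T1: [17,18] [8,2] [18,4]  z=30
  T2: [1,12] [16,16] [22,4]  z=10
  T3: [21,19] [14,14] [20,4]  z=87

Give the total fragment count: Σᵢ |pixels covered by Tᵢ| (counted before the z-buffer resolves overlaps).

T0:
  2·area = 44
  edge (22, 6)→(20, 8): d=(-2,2) right/bottom  bias=-1
  edge (20, 8)→(0, 6): d=(-20,-2) top-left  bias=+0
  edge (0, 6)→(22, 6): d=(22,0) top-left  bias=+0
    (11,2)@(23, 5): e=[0,66,-22] → ·  [on edge]
    (5,3)@(11, 7): e=[20,2,22] → #
    (6,3)@(13, 7): e=[16,6,22] → #
    (7,3)@(15, 7): e=[12,10,22] → #
    (8,3)@(17, 7): e=[8,14,22] → #
    (9,3)@(19, 7): e=[4,18,22] → #
    (10,3)@(21, 7): e=[0,22,22] → ·  [on edge]
    (5,4)@(11, 9): e=[16,-38,66] → ·
    (6,4)@(13, 9): e=[12,-34,66] → ·
    (7,4)@(15, 9): e=[8,-30,66] → ·
    (8,4)@(17, 9): e=[4,-26,66] → ·
    (9,4)@(19, 9): e=[0,-22,66] → ·  [on edge]
    (8,5)@(17, 11): e=[0,-66,110] → ·  [on edge]
    (7,6)@(15, 13): e=[0,-110,154] → ·  [on edge]
    (6,7)@(13, 15): e=[0,-154,198] → ·  [on edge]
    (5,8)@(11, 17): e=[0,-198,242] → ·  [on edge]
    (4,9)@(9, 19): e=[0,-242,286] → ·  [on edge]
    (3,10)@(7, 21): e=[0,-286,330] → ·  [on edge]
  covered (5 px):
    · · · · · · · · · · · ·
    · · · · · · · · · · · ·
    · · · · · · · · · · · ·
    · · · · · # # # # # · ·
    · · · · · · · · · · · ·
    · · · · · · · · · · · ·
    · · · · · · · · · · · ·
    · · · · · · · · · · · ·
    · · · · · · · · · · · ·
    · · · · · · · · · · · ·
    · · · · · · · · · · · ·
T1:
  2·area = 142
  edge (17, 18)→(8, 2): d=(-9,-16) top-left  bias=+0
  edge (8, 2)→(18, 4): d=(10,2) right/bottom  bias=-1
  edge (18, 4)→(17, 18): d=(-1,14) right/bottom  bias=-1
    (1,0)@(3, 1): e=[-71,0,213] → ·  [on edge]
    (4,1)@(9, 3): e=[7,8,127] → #
    (5,1)@(11, 3): e=[39,4,99] → #
    (6,1)@(13, 3): e=[71,0,71] → ·  [on edge]
    (4,2)@(9, 5): e=[-11,28,125] → ·
    (5,2)@(11, 5): e=[21,24,97] → #
    (6,2)@(13, 5): e=[53,20,69] → #
    (7,2)@(15, 5): e=[85,16,41] → #
    (8,2)@(17, 5): e=[117,12,13] → #
    (9,2)@(19, 5): e=[149,8,-15] → ·
    (11,2)@(23, 5): e=[213,0,-71] → ·  [on edge]
    (5,3)@(11, 7): e=[3,44,95] → #
  covered (19 px):
    · · · · · · · · · · · ·
    · · · · # # · · · · · ·
    · · · · · # # # # · · ·
    · · · · · # # # # · · ·
    · · · · · · # # # · · ·
    · · · · · · · # # · · ·
    · · · · · · · # # · · ·
    · · · · · · · · # · · ·
    · · · · · · · · # · · ·
    · · · · · · · · · · · ·
    · · · · · · · · · · · ·
T2:
  2·area = 204  (B↔C swapped to make it positive)
  edge (1, 12)→(22, 4): d=(21,-8) top-left  bias=+0
  edge (22, 4)→(16, 16): d=(-6,12) right/bottom  bias=-1
  edge (16, 16)→(1, 12): d=(-15,-4) top-left  bias=+0
    (10,2)@(21, 5): e=[13,6,185] → #
    (11,2)@(23, 5): e=[29,-18,193] → ·
    (7,3)@(15, 7): e=[7,66,131] → #
    (8,3)@(17, 7): e=[23,42,139] → #
    (9,3)@(19, 7): e=[39,18,147] → #
    (10,3)@(21, 7): e=[55,-6,155] → ·
    (4,4)@(9, 9): e=[1,126,77] → #
    (5,4)@(11, 9): e=[17,102,85] → #
    (6,4)@(13, 9): e=[33,78,93] → #
    (10,4)@(21, 9): e=[97,-18,125] → ·
    (2,5)@(5, 11): e=[11,162,31] → #
    (3,5)@(7, 11): e=[27,138,39] → #
  covered (26 px):
    · · · · · · · · · · · ·
    · · · · · · · · · · · ·
    · · · · · · · · · · # ·
    · · · · · · · # # # · ·
    · · · · # # # # # # · ·
    · · # # # # # # # · · ·
    · · # # # # # # # · · ·
    · · · · · · # # · · · ·
    · · · · · · · · · · · ·
    · · · · · · · · · · · ·
    · · · · · · · · · · · ·
T3:
  2·area = 100
  edge (21, 19)→(14, 14): d=(-7,-5) top-left  bias=+0
  edge (14, 14)→(20, 4): d=(6,-10) top-left  bias=+0
  edge (20, 4)→(21, 19): d=(1,15) right/bottom  bias=-1
    (9,3)@(19, 7): e=[74,8,18] → #
    (10,3)@(21, 7): e=[84,28,-12] → ·
    (3,4)@(7, 9): e=[0,-100,200] → ·  [on edge]
    (8,4)@(17, 9): e=[50,0,50] → #  [on edge]
    (10,4)@(21, 9): e=[70,40,-10] → ·
    (8,5)@(17, 11): e=[36,12,52] → #
    (10,5)@(21, 11): e=[56,52,-8] → ·
    (7,6)@(15, 13): e=[12,4,84] → #
    (10,6)@(21, 13): e=[42,64,-6] → ·
    (7,7)@(15, 15): e=[-2,16,86] → ·
    (8,7)@(17, 15): e=[8,36,56] → #
    (10,7)@(21, 15): e=[28,76,-4] → ·
    (5,9)@(11, 19): e=[-50,0,150] → ·  [on edge]
    (10,9)@(21, 19): e=[0,100,0] → ·  [on edge]
  covered (11 px):
    · · · · · · · · · · · ·
    · · · · · · · · · · · ·
    · · · · · · · · · · · ·
    · · · · · · · · · # · ·
    · · · · · · · · # # · ·
    · · · · · · · · # # · ·
    · · · · · · · # # # · ·
    · · · · · · · · # # · ·
    · · · · · · · · · # · ·
    · · · · · · · · · · · ·
    · · · · · · · · · · · ·

Answer: 61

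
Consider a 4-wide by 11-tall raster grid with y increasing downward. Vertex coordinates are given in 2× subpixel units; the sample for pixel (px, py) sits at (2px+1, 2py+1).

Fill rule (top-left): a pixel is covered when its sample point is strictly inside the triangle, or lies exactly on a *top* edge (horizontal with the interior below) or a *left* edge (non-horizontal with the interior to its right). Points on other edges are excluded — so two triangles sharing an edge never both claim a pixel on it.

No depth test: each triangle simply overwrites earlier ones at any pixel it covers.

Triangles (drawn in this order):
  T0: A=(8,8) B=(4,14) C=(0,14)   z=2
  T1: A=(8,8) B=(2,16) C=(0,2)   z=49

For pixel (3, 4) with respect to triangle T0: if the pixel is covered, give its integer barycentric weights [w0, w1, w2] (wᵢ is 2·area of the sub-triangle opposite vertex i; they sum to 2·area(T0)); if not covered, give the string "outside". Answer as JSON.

T0:
  2·area = 24
  edge (8, 8)→(4, 14): d=(-4,6) right/bottom  bias=-1
  edge (4, 14)→(0, 14): d=(-4,0) right/bottom  bias=-1
  edge (0, 14)→(8, 8): d=(8,-6) top-left  bias=+0
    (3,4)@(7, 9): e=[2,20,2] → X
    (2,5)@(5, 11): e=[6,12,6] → X
    (3,5)@(7, 11): e=[-6,12,18] → .
    (1,6)@(3, 13): e=[10,4,10] → X
    (2,6)@(5, 13): e=[-2,4,22] → .
    (1,7)@(3, 15): e=[2,-4,26] → .
  covered (3 px):
    . . . .
    . . . .
    . . . .
    . . . .
    . . . X
    . . X .
    . X . .
    . . . .
    . . . .
    . . . .
    . . . .
T1:
  2·area = 100
  edge (8, 8)→(2, 16): d=(-6,8) right/bottom  bias=-1
  edge (2, 16)→(0, 2): d=(-2,-14) top-left  bias=+0
  edge (0, 2)→(8, 8): d=(8,6) right/bottom  bias=-1
    (0,1)@(1, 3): e=[86,12,2] → X
    (1,1)@(3, 3): e=[70,40,-10] → .
    (0,2)@(1, 5): e=[74,8,18] → X
    (1,2)@(3, 5): e=[58,36,6] → X
    (2,2)@(5, 5): e=[42,64,-6] → .
    (0,3)@(1, 7): e=[62,4,34] → X
    (2,3)@(5, 7): e=[30,60,10] → X
    (3,3)@(7, 7): e=[14,88,-2] → .
    (0,4)@(1, 9): e=[50,0,50] → X  [on edge]
    (3,4)@(7, 9): e=[2,84,14] → X
    (0,5)@(1, 11): e=[38,-4,66] → .
    (1,5)@(3, 11): e=[22,24,54] → X
  covered (13 px):
    . . . .
    X . . .
    X X . .
    X X X .
    X X X X
    . X X .
    . X . .
    . . . .
    . . . .
    . . . .
    . . . .

Result: [20,2,2]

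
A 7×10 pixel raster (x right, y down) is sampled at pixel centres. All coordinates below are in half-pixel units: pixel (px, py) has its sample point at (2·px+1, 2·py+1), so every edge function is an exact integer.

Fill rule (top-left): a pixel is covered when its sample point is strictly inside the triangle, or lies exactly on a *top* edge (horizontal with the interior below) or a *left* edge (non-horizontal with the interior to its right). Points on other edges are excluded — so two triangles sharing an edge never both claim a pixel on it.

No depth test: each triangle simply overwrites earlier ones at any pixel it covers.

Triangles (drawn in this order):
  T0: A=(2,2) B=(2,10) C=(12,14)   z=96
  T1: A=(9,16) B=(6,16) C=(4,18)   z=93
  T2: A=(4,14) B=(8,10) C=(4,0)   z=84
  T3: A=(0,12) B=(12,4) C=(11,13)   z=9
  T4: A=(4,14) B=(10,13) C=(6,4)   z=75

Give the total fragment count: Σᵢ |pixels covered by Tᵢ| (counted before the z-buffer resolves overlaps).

T0:
  2·area = 80  (B↔C swapped to make it positive)
  edge (2, 2)→(12, 14): d=(10,12) right/bottom  bias=-1
  edge (12, 14)→(2, 10): d=(-10,-4) top-left  bias=+0
  edge (2, 10)→(2, 2): d=(0,-8) top-left  bias=+0
    (1,2)@(3, 5): e=[18,54,8] → X
    (2,2)@(5, 5): e=[-6,62,24] → .
    (1,3)@(3, 7): e=[38,34,8] → X
    (2,3)@(5, 7): e=[14,42,24] → X
    (3,3)@(7, 7): e=[-10,50,40] → .
    (1,4)@(3, 9): e=[58,14,8] → X
    (3,4)@(7, 9): e=[10,30,40] → X
    (4,4)@(9, 9): e=[-14,38,56] → .
    (1,5)@(3, 11): e=[78,-6,8] → .
    (2,5)@(5, 11): e=[54,2,24] → X
    (4,5)@(9, 11): e=[6,18,56] → X
    (5,5)@(11, 11): e=[-18,26,72] → .
  covered (10 px):
    . . . . . . .
    . . . . . . .
    . X . . . . .
    . X X . . . .
    . X X X . . .
    . . X X X . .
    . . . . . X .
    . . . . . . .
    . . . . . . .
    . . . . . . .
T1:
  2·area = 6  (B↔C swapped to make it positive)
  edge (9, 16)→(4, 18): d=(-5,2) right/bottom  bias=-1
  edge (4, 18)→(6, 16): d=(2,-2) top-left  bias=+0
  edge (6, 16)→(9, 16): d=(3,0) top-left  bias=+0
    (6,4)@(13, 9): e=[27,0,-21] → .  [on edge]
    (5,5)@(11, 11): e=[21,0,-15] → .  [on edge]
    (4,6)@(9, 13): e=[15,0,-9] → .  [on edge]
    (3,7)@(7, 15): e=[9,0,-3] → .  [on edge]
    (2,8)@(5, 17): e=[3,0,3] → X  [on edge]
    (3,8)@(7, 17): e=[-1,4,3] → .
    (1,9)@(3, 19): e=[-3,0,9] → .  [on edge]
    (2,9)@(5, 19): e=[-7,4,9] → .
  covered (1 px):
    . . . . . . .
    . . . . . . .
    . . . . . . .
    . . . . . . .
    . . . . . . .
    . . . . . . .
    . . . . . . .
    . . . . . . .
    . . X . . . .
    . . . . . . .
T2:
  2·area = 56  (B↔C swapped to make it positive)
  edge (4, 14)→(4, 0): d=(0,-14) top-left  bias=+0
  edge (4, 0)→(8, 10): d=(4,10) right/bottom  bias=-1
  edge (8, 10)→(4, 14): d=(-4,4) right/bottom  bias=-1
    (2,1)@(5, 3): e=[14,2,40] → X
    (3,1)@(7, 3): e=[42,-18,32] → .
    (2,2)@(5, 5): e=[14,10,32] → X
    (3,2)@(7, 5): e=[42,-10,24] → .
    (6,2)@(13, 5): e=[126,-70,0] → .  [on edge]
    (2,3)@(5, 7): e=[14,18,24] → X
    (3,3)@(7, 7): e=[42,-2,16] → .
    (5,3)@(11, 7): e=[98,-42,0] → .  [on edge]
    (2,4)@(5, 9): e=[14,26,16] → X
    (3,4)@(7, 9): e=[42,6,8] → X
    (4,4)@(9, 9): e=[70,-14,0] → .  [on edge]
    (2,5)@(5, 11): e=[14,34,8] → X
    (3,5)@(7, 11): e=[42,14,0] → .  [on edge]
    (2,6)@(5, 13): e=[14,42,0] → .  [on edge]
    (1,7)@(3, 15): e=[-14,70,0] → .  [on edge]
    (0,8)@(1, 17): e=[-42,98,0] → .  [on edge]
  covered (6 px):
    . . . . . . .
    . . X . . . .
    . . X . . . .
    . . X . . . .
    . . X X . . .
    . . X . . . .
    . . . . . . .
    . . . . . . .
    . . . . . . .
    . . . . . . .
T3:
  2·area = 100
  edge (0, 12)→(12, 4): d=(12,-8) top-left  bias=+0
  edge (12, 4)→(11, 13): d=(-1,9) right/bottom  bias=-1
  edge (11, 13)→(0, 12): d=(-11,-1) top-left  bias=+0
    (5,2)@(11, 5): e=[4,8,88] → X
    (6,2)@(13, 5): e=[20,-10,90] → .
    (4,3)@(9, 7): e=[12,24,64] → X
    (6,3)@(13, 7): e=[44,-12,68] → .
    (2,4)@(5, 9): e=[4,58,38] → X
    (3,4)@(7, 9): e=[20,40,40] → X
    (6,4)@(13, 9): e=[68,-14,46] → .
    (1,5)@(3, 11): e=[12,74,14] → X
    (6,5)@(13, 11): e=[92,-16,24] → .
    (1,6)@(3, 13): e=[36,72,-8] → .
    (2,6)@(5, 13): e=[52,54,-6] → .
    (3,6)@(7, 13): e=[68,36,-4] → .
    (5,6)@(11, 13): e=[100,0,0] → .  [on edge]
  covered (12 px):
    . . . . . . .
    . . . . . . .
    . . . . . X .
    . . . . X X .
    . . X X X X .
    . X X X X X .
    . . . . . . .
    . . . . . . .
    . . . . . . .
    . . . . . . .
T4:
  2·area = 58  (B↔C swapped to make it positive)
  edge (4, 14)→(6, 4): d=(2,-10) top-left  bias=+0
  edge (6, 4)→(10, 13): d=(4,9) right/bottom  bias=-1
  edge (10, 13)→(4, 14): d=(-6,1) right/bottom  bias=-1
    (3,3)@(7, 7): e=[16,3,39] → X
    (4,3)@(9, 7): e=[36,-15,37] → .
    (2,4)@(5, 9): e=[0,29,29] → X  [on edge]
    (4,4)@(9, 9): e=[40,-7,25] → .
    (2,5)@(5, 11): e=[4,37,17] → X
    (4,5)@(9, 11): e=[44,1,13] → X
    (5,5)@(11, 11): e=[64,-17,11] → .
    (2,6)@(5, 13): e=[8,45,5] → X
    (5,6)@(11, 13): e=[68,-9,-1] → .
    (2,7)@(5, 15): e=[12,53,-7] → .
    (3,7)@(7, 15): e=[32,35,-9] → .
    (4,7)@(9, 15): e=[52,17,-11] → .
    (1,9)@(3, 19): e=[0,87,-29] → .  [on edge]
  covered (9 px):
    . . . . . . .
    . . . . . . .
    . . . . . . .
    . . . X . . .
    . . X X . . .
    . . X X X . .
    . . X X X . .
    . . . . . . .
    . . . . . . .
    . . . . . . .

Final: 38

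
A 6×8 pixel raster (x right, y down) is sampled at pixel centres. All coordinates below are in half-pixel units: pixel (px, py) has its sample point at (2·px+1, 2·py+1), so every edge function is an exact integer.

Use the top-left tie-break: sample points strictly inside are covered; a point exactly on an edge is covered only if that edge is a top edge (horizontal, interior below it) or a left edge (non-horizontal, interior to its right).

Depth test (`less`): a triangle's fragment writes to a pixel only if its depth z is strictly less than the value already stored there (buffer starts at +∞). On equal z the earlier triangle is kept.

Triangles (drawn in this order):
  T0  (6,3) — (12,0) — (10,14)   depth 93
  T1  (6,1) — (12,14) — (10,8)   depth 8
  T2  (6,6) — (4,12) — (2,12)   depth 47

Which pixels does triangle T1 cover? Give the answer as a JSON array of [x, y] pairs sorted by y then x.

T0:
  2·area = 78
  edge (6, 3)→(12, 0): d=(6,-3) top-left  bias=+0
  edge (12, 0)→(10, 14): d=(-2,14) right/bottom  bias=-1
  edge (10, 14)→(6, 3): d=(-4,-11) top-left  bias=+0
    (5,0)@(11, 1): e=[3,12,63] → X
    (3,1)@(7, 3): e=[3,64,11] → X
    (4,1)@(9, 3): e=[9,36,33] → X
    (3,2)@(7, 5): e=[15,60,3] → X
    (3,3)@(7, 7): e=[27,56,-5] → .
    (4,3)@(9, 7): e=[33,28,17] → X
    (5,3)@(11, 7): e=[39,0,39] → .  [on edge]
    (4,4)@(9, 9): e=[45,24,9] → X
    (5,4)@(11, 9): e=[51,-4,31] → .
    (4,5)@(9, 11): e=[57,20,1] → X
    (5,5)@(11, 11): e=[63,-8,23] → .
    (4,6)@(9, 13): e=[69,16,-7] → .
  covered (10 px):
    . . . . . X
    . . . X X X
    . . . X X X
    . . . . X .
    . . . . X .
    . . . . X .
    . . . . . .
    . . . . . .
T1:
  2·area = 10  (B↔C swapped to make it positive)
  edge (6, 1)→(10, 8): d=(4,7) right/bottom  bias=-1
  edge (10, 8)→(12, 14): d=(2,6) right/bottom  bias=-1
  edge (12, 14)→(6, 1): d=(-6,-13) top-left  bias=+0
    (3,1)@(7, 3): e=[1,8,1] → X
    (4,1)@(9, 3): e=[-13,-4,27] → .
    (3,2)@(7, 5): e=[9,12,-11] → .
    (4,2)@(9, 5): e=[-5,0,15] → .  [on edge]
    (4,3)@(9, 7): e=[3,4,3] → X
    (5,3)@(11, 7): e=[-11,-8,29] → .
    (4,4)@(9, 9): e=[11,8,-9] → .
    (5,5)@(11, 11): e=[5,0,5] → .  [on edge]
  covered (2 px):
    . . . . . .
    . . . X . .
    . . . . . .
    . . . . X .
    . . . . . .
    . . . . . .
    . . . . . .
    . . . . . .
T2:
  2·area = 12
  edge (6, 6)→(4, 12): d=(-2,6) right/bottom  bias=-1
  edge (4, 12)→(2, 12): d=(-2,0) right/bottom  bias=-1
  edge (2, 12)→(6, 6): d=(4,-6) top-left  bias=+0
    (3,1)@(7, 3): e=[0,18,-6] → .  [on edge]
    (2,4)@(5, 9): e=[0,6,6] → .  [on edge]
    (1,5)@(3, 11): e=[8,2,2] → X
    (2,5)@(5, 11): e=[-4,2,14] → .
    (1,6)@(3, 13): e=[4,-2,10] → .
    (1,7)@(3, 15): e=[0,-6,18] → .  [on edge]
  covered (1 px):
    . . . . . .
    . . . . . .
    . . . . . .
    . . . . . .
    . . . . . .
    . X . . . .
    . . . . . .
    . . . . . .

Final: [[3,1],[4,3]]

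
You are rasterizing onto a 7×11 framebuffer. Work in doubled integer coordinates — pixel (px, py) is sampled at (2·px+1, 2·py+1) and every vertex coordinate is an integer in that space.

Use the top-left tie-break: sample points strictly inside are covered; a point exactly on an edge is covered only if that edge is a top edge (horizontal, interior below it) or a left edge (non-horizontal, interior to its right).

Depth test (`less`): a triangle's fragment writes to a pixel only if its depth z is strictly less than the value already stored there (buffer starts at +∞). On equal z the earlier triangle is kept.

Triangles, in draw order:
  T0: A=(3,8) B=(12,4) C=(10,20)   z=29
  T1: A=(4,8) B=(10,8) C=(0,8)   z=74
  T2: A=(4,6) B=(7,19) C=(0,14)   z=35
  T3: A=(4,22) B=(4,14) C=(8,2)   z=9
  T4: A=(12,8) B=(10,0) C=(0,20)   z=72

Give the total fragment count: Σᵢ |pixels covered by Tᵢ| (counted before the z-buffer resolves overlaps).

T0:
  2·area = 136
  edge (3, 8)→(12, 4): d=(9,-4) top-left  bias=+0
  edge (12, 4)→(10, 20): d=(-2,16) right/bottom  bias=-1
  edge (10, 20)→(3, 8): d=(-7,-12) top-left  bias=+0
    (5,2)@(11, 5): e=[5,14,117] → X
    (6,2)@(13, 5): e=[13,-18,141] → .
    (3,3)@(7, 7): e=[7,74,55] → X
    (4,3)@(9, 7): e=[15,42,79] → X
    (6,3)@(13, 7): e=[31,-22,127] → .
    (2,4)@(5, 9): e=[17,102,17] → X
    (6,4)@(13, 9): e=[49,-26,113] → .
    (2,5)@(5, 11): e=[35,98,3] → X
    (6,5)@(13, 11): e=[67,-30,99] → .
    (2,6)@(5, 13): e=[53,94,-11] → .
    (3,6)@(7, 13): e=[61,62,13] → X
    (5,6)@(11, 13): e=[77,-2,61] → .
  covered (16 px):
    . . . . . . .
    . . . . . . .
    . . . . . X .
    . . . X X X .
    . . X X X X .
    . . X X X X .
    . . . X X . .
    . . . . X . .
    . . . . X . .
    . . . . . . .
    . . . . . . .
T1:
  degenerate (2·area = 0) — covers nothing
T2:
  2·area = 76
  edge (4, 6)→(7, 19): d=(3,13) right/bottom  bias=-1
  edge (7, 19)→(0, 14): d=(-7,-5) top-left  bias=+0
  edge (0, 14)→(4, 6): d=(4,-8) top-left  bias=+0
    (1,4)@(3, 9): e=[22,50,4] → X
    (2,4)@(5, 9): e=[-4,60,20] → .
    (1,5)@(3, 11): e=[28,36,12] → X
    (2,5)@(5, 11): e=[2,46,28] → X
    (3,5)@(7, 11): e=[-24,56,44] → .
    (0,6)@(1, 13): e=[60,12,4] → X
    (3,6)@(7, 13): e=[-18,42,52] → .
    (0,7)@(1, 15): e=[66,-2,12] → .
    (1,7)@(3, 15): e=[40,8,28] → X
    (3,7)@(7, 15): e=[-12,28,60] → .
    (1,8)@(3, 17): e=[46,-6,36] → .
    (2,8)@(5, 17): e=[20,4,52] → X
    (3,9)@(7, 19): e=[0,0,76] → .  [on edge]
  covered (9 px):
    . . . . . . .
    . . . . . . .
    . . . . . . .
    . . . . . . .
    . X . . . . .
    . X X . . . .
    X X X . . . .
    . X X . . . .
    . . X . . . .
    . . . . . . .
    . . . . . . .
T3:
  2·area = 32
  edge (4, 22)→(4, 14): d=(0,-8) top-left  bias=+0
  edge (4, 14)→(8, 2): d=(4,-12) top-left  bias=+0
  edge (8, 2)→(4, 22): d=(-4,20) right/bottom  bias=-1
    (3,2)@(7, 5): e=[24,0,8] → X  [on edge]
    (4,2)@(9, 5): e=[40,24,-32] → .
    (3,3)@(7, 7): e=[24,8,0] → .  [on edge]
    (2,5)@(5, 11): e=[8,0,24] → X  [on edge]
    (3,5)@(7, 11): e=[24,24,-16] → .
    (2,6)@(5, 13): e=[8,8,16] → X
    (3,6)@(7, 13): e=[24,32,-24] → .
    (2,7)@(5, 15): e=[8,16,8] → X
    (3,7)@(7, 15): e=[24,40,-32] → .
    (1,8)@(3, 17): e=[-8,0,40] → .  [on edge]
    (2,8)@(5, 17): e=[8,24,0] → .  [on edge]
  covered (4 px):
    . . . . . . .
    . . . . . . .
    . . . X . . .
    . . . . . . .
    . . . . . . .
    . . X . . . .
    . . X . . . .
    . . X . . . .
    . . . . . . .
    . . . . . . .
    . . . . . . .
T4:
  2·area = 120  (B↔C swapped to make it positive)
  edge (12, 8)→(0, 20): d=(-12,12) right/bottom  bias=-1
  edge (0, 20)→(10, 0): d=(10,-20) top-left  bias=+0
  edge (10, 0)→(12, 8): d=(2,8) right/bottom  bias=-1
    (4,1)@(9, 3): e=[96,10,14] → X
    (5,1)@(11, 3): e=[72,50,-2] → .
    (4,2)@(9, 5): e=[72,30,18] → X
    (5,2)@(11, 5): e=[48,70,2] → X
    (6,2)@(13, 5): e=[24,110,-14] → .
    (3,3)@(7, 7): e=[72,10,38] → X
    (6,3)@(13, 7): e=[0,130,-10] → .  [on edge]
    (3,4)@(7, 9): e=[48,30,42] → X
    (5,4)@(11, 9): e=[0,110,10] → .  [on edge]
    (2,5)@(5, 11): e=[48,10,62] → X
    (4,5)@(9, 11): e=[0,90,30] → .  [on edge]
    (2,6)@(5, 13): e=[24,30,66] → X
    (3,6)@(7, 13): e=[0,70,50] → .  [on edge]
    (2,7)@(5, 15): e=[0,50,70] → .  [on edge]
    (1,8)@(3, 17): e=[0,30,90] → .  [on edge]
    (0,9)@(1, 19): e=[0,10,110] → .  [on edge]
  covered (12 px):
    . . . . . . .
    . . . . X . .
    . . . . X X .
    . . . X X X .
    . . . X X . .
    . . X X . . .
    . . X . . . .
    . X . . . . .
    . . . . . . .
    . . . . . . .
    . . . . . . .

Final: 41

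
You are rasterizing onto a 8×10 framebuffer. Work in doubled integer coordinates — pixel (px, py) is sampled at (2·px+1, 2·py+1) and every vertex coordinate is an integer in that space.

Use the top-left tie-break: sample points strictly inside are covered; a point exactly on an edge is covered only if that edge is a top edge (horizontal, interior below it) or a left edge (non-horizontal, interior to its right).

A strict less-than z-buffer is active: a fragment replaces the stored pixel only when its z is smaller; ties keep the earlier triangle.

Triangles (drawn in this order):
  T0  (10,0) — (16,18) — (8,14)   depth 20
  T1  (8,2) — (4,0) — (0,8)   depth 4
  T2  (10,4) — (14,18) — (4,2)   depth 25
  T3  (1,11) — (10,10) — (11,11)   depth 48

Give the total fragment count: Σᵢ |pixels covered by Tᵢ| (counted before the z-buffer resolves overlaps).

T0:
  2·area = 120
  edge (10, 0)→(16, 18): d=(6,18) right/bottom  bias=-1
  edge (16, 18)→(8, 14): d=(-8,-4) top-left  bias=+0
  edge (8, 14)→(10, 0): d=(2,-14) top-left  bias=+0
    (5,1)@(11, 3): e=[0,100,20] → ·  [on edge]
    (5,2)@(11, 5): e=[12,84,24] → #
    (6,2)@(13, 5): e=[-24,92,52] → ·
    (4,3)@(9, 7): e=[60,60,0] → #  [on edge]
    (6,3)@(13, 7): e=[-12,76,56] → ·
    (4,4)@(9, 9): e=[72,44,4] → #
    (6,4)@(13, 9): e=[0,60,60] → ·  [on edge]
    (4,5)@(9, 11): e=[84,28,8] → #
    (6,5)@(13, 11): e=[12,44,64] → #
    (7,5)@(15, 11): e=[-24,52,92] → ·
    (4,6)@(9, 13): e=[96,12,12] → #
    (7,6)@(15, 13): e=[-12,36,96] → ·
    (7,7)@(15, 15): e=[0,20,100] → ·  [on edge]
  covered (14 px):
    · · · · · · · ·
    · · · · · · · ·
    · · · · · # · ·
    · · · · # # · ·
    · · · · # # · ·
    · · · · # # # ·
    · · · · # # # ·
    · · · · · # # ·
    · · · · · · · #
    · · · · · · · ·
T1:
  2·area = 40  (B↔C swapped to make it positive)
  edge (8, 2)→(0, 8): d=(-8,6) right/bottom  bias=-1
  edge (0, 8)→(4, 0): d=(4,-8) top-left  bias=+0
  edge (4, 0)→(8, 2): d=(4,2) right/bottom  bias=-1
    (2,0)@(5, 1): e=[26,12,2] → #
    (3,0)@(7, 1): e=[14,28,-2] → ·
    (1,1)@(3, 3): e=[22,4,14] → #
    (3,1)@(7, 3): e=[-2,36,6] → ·
    (1,2)@(3, 5): e=[6,12,22] → #
    (2,2)@(5, 5): e=[-6,28,18] → ·
    (0,3)@(1, 7): e=[2,4,34] → #
    (1,3)@(3, 7): e=[-10,20,30] → ·
    (0,4)@(1, 9): e=[-14,12,42] → ·
  covered (5 px):
    · · # · · · · ·
    · # # · · · · ·
    · # · · · · · ·
    # · · · · · · ·
    · · · · · · · ·
    · · · · · · · ·
    · · · · · · · ·
    · · · · · · · ·
    · · · · · · · ·
    · · · · · · · ·
T2:
  2·area = 76
  edge (10, 4)→(14, 18): d=(4,14) right/bottom  bias=-1
  edge (14, 18)→(4, 2): d=(-10,-16) top-left  bias=+0
  edge (4, 2)→(10, 4): d=(6,2) right/bottom  bias=-1
    (0,0)@(1, 1): e=[114,-38,0] → ·  [on edge]
    (2,1)@(5, 3): e=[66,6,4] → #
    (3,1)@(7, 3): e=[38,38,0] → ·  [on edge]
    (2,2)@(5, 5): e=[74,-14,16] → ·
    (3,2)@(7, 5): e=[46,18,12] → #
    (4,2)@(9, 5): e=[18,50,8] → #
    (5,2)@(11, 5): e=[-10,82,4] → ·
    (6,2)@(13, 5): e=[-38,114,0] → ·  [on edge]
    (3,3)@(7, 7): e=[54,-2,24] → ·
    (4,3)@(9, 7): e=[26,30,20] → #
    (5,3)@(11, 7): e=[-2,62,16] → ·
    (4,4)@(9, 9): e=[34,10,32] → #
  covered (9 px):
    · · · · · · · ·
    · · # · · · · ·
    · · · # # · · ·
    · · · · # · · ·
    · · · · # # · ·
    · · · · · # · ·
    · · · · · # · ·
    · · · · · · # ·
    · · · · · · · ·
    · · · · · · · ·
T3:
  2·area = 10
  edge (1, 11)→(10, 10): d=(9,-1) top-left  bias=+0
  edge (10, 10)→(11, 11): d=(1,1) right/bottom  bias=-1
  edge (11, 11)→(1, 11): d=(-10,0) right/bottom  bias=-1
    (0,0)@(1, 1): e=[-90,0,100] → ·  [on edge]
    (1,1)@(3, 3): e=[-70,0,80] → ·  [on edge]
    (2,2)@(5, 5): e=[-50,0,60] → ·  [on edge]
    (3,3)@(7, 7): e=[-30,0,40] → ·  [on edge]
    (4,4)@(9, 9): e=[-10,0,20] → ·  [on edge]
    (0,5)@(1, 11): e=[0,10,0] → ·  [on edge]
    (1,5)@(3, 11): e=[2,8,0] → ·  [on edge]
    (2,5)@(5, 11): e=[4,6,0] → ·  [on edge]
    (3,5)@(7, 11): e=[6,4,0] → ·  [on edge]
    (4,5)@(9, 11): e=[8,2,0] → ·  [on edge]
    (5,5)@(11, 11): e=[10,0,0] → ·  [on edge]
    (6,5)@(13, 11): e=[12,-2,0] → ·  [on edge]
    (7,5)@(15, 11): e=[14,-4,0] → ·  [on edge]
    (6,6)@(13, 13): e=[30,0,-20] → ·  [on edge]
    (7,7)@(15, 15): e=[50,0,-40] → ·  [on edge]
  covered (0 px):
    · · · · · · · ·
    · · · · · · · ·
    · · · · · · · ·
    · · · · · · · ·
    · · · · · · · ·
    · · · · · · · ·
    · · · · · · · ·
    · · · · · · · ·
    · · · · · · · ·
    · · · · · · · ·

Final: 28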